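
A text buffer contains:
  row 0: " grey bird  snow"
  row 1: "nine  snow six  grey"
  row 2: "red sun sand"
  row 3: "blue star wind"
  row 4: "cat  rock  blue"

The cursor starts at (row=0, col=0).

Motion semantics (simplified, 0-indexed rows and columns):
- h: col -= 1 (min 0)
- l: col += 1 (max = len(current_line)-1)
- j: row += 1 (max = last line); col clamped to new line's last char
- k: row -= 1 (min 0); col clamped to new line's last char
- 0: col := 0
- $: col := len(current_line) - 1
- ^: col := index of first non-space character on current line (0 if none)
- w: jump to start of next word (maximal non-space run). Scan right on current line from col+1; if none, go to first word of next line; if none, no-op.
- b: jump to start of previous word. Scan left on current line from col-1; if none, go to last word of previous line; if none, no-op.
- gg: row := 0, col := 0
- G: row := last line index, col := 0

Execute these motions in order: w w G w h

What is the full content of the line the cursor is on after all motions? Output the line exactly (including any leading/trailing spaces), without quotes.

After 1 (w): row=0 col=1 char='g'
After 2 (w): row=0 col=6 char='b'
After 3 (G): row=4 col=0 char='c'
After 4 (w): row=4 col=5 char='r'
After 5 (h): row=4 col=4 char='_'

Answer: cat  rock  blue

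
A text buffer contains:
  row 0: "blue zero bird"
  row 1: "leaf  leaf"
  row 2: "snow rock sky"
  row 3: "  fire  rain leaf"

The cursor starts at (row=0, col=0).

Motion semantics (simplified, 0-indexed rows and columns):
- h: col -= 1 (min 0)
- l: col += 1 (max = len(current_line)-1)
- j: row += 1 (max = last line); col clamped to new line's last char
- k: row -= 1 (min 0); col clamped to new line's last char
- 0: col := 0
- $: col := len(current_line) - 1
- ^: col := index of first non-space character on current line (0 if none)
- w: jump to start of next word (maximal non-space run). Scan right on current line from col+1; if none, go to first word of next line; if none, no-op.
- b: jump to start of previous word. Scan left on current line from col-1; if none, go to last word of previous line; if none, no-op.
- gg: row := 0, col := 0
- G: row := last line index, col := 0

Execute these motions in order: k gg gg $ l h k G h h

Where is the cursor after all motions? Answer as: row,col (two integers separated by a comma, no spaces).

Answer: 3,0

Derivation:
After 1 (k): row=0 col=0 char='b'
After 2 (gg): row=0 col=0 char='b'
After 3 (gg): row=0 col=0 char='b'
After 4 ($): row=0 col=13 char='d'
After 5 (l): row=0 col=13 char='d'
After 6 (h): row=0 col=12 char='r'
After 7 (k): row=0 col=12 char='r'
After 8 (G): row=3 col=0 char='_'
After 9 (h): row=3 col=0 char='_'
After 10 (h): row=3 col=0 char='_'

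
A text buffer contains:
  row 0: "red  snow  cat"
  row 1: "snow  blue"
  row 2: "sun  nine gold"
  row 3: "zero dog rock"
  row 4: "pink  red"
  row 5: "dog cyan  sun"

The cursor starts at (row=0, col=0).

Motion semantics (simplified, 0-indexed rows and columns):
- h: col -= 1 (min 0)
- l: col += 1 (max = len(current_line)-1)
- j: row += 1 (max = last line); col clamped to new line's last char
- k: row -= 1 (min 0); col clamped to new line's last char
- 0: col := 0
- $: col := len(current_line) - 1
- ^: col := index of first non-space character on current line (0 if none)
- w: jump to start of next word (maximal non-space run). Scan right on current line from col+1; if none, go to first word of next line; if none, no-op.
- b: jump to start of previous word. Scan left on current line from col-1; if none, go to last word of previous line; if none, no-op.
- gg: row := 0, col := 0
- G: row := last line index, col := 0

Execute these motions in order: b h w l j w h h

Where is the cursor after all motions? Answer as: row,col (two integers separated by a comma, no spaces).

After 1 (b): row=0 col=0 char='r'
After 2 (h): row=0 col=0 char='r'
After 3 (w): row=0 col=5 char='s'
After 4 (l): row=0 col=6 char='n'
After 5 (j): row=1 col=6 char='b'
After 6 (w): row=2 col=0 char='s'
After 7 (h): row=2 col=0 char='s'
After 8 (h): row=2 col=0 char='s'

Answer: 2,0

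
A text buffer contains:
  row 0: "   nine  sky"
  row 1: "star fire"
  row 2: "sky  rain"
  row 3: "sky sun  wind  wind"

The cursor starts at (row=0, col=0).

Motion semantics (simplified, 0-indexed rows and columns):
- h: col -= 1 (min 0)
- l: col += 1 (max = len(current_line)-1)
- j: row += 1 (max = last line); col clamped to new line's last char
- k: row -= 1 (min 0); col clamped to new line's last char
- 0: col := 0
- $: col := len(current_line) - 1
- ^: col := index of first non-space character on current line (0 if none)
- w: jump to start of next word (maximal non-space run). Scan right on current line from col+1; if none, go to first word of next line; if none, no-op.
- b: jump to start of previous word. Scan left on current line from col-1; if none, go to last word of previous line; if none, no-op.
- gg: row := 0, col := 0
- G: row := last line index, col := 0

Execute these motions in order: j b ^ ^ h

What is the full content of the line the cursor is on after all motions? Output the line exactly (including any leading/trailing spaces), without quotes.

After 1 (j): row=1 col=0 char='s'
After 2 (b): row=0 col=9 char='s'
After 3 (^): row=0 col=3 char='n'
After 4 (^): row=0 col=3 char='n'
After 5 (h): row=0 col=2 char='_'

Answer:    nine  sky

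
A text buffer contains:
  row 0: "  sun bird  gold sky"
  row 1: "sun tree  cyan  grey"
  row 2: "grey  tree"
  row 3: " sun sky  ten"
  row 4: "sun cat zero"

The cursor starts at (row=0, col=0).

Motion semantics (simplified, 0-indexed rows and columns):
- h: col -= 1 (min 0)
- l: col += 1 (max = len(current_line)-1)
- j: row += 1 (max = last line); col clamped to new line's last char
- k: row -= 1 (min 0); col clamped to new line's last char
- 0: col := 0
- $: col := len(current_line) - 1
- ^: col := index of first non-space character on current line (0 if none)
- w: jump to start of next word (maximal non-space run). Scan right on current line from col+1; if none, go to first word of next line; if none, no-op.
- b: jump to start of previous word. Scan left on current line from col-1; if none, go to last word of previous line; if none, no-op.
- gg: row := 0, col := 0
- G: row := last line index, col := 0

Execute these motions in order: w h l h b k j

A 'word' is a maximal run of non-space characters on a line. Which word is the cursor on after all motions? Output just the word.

Answer: sun

Derivation:
After 1 (w): row=0 col=2 char='s'
After 2 (h): row=0 col=1 char='_'
After 3 (l): row=0 col=2 char='s'
After 4 (h): row=0 col=1 char='_'
After 5 (b): row=0 col=1 char='_'
After 6 (k): row=0 col=1 char='_'
After 7 (j): row=1 col=1 char='u'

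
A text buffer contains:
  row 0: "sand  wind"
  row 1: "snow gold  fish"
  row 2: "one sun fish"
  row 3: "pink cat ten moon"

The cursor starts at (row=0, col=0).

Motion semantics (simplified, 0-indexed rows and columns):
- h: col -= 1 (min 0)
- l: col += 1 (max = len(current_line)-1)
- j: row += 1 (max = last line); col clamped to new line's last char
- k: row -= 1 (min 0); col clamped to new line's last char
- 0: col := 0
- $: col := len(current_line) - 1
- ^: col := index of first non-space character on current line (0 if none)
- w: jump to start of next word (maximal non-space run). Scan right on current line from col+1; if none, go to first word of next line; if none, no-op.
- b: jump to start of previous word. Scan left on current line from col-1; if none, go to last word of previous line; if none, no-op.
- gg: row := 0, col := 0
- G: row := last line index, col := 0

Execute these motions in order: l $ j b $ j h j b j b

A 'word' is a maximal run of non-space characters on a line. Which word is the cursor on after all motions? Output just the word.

Answer: cat

Derivation:
After 1 (l): row=0 col=1 char='a'
After 2 ($): row=0 col=9 char='d'
After 3 (j): row=1 col=9 char='_'
After 4 (b): row=1 col=5 char='g'
After 5 ($): row=1 col=14 char='h'
After 6 (j): row=2 col=11 char='h'
After 7 (h): row=2 col=10 char='s'
After 8 (j): row=3 col=10 char='e'
After 9 (b): row=3 col=9 char='t'
After 10 (j): row=3 col=9 char='t'
After 11 (b): row=3 col=5 char='c'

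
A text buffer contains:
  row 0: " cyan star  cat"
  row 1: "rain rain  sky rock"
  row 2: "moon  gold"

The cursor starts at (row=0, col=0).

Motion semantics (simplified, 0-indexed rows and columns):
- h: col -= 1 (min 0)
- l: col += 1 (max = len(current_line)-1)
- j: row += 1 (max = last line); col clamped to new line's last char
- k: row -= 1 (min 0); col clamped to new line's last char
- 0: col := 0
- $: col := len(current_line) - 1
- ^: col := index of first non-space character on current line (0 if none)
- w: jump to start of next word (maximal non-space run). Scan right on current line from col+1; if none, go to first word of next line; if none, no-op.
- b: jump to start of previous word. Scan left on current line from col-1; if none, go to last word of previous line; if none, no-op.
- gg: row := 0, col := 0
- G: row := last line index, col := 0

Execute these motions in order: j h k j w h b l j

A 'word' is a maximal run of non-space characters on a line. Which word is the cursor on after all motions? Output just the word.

After 1 (j): row=1 col=0 char='r'
After 2 (h): row=1 col=0 char='r'
After 3 (k): row=0 col=0 char='_'
After 4 (j): row=1 col=0 char='r'
After 5 (w): row=1 col=5 char='r'
After 6 (h): row=1 col=4 char='_'
After 7 (b): row=1 col=0 char='r'
After 8 (l): row=1 col=1 char='a'
After 9 (j): row=2 col=1 char='o'

Answer: moon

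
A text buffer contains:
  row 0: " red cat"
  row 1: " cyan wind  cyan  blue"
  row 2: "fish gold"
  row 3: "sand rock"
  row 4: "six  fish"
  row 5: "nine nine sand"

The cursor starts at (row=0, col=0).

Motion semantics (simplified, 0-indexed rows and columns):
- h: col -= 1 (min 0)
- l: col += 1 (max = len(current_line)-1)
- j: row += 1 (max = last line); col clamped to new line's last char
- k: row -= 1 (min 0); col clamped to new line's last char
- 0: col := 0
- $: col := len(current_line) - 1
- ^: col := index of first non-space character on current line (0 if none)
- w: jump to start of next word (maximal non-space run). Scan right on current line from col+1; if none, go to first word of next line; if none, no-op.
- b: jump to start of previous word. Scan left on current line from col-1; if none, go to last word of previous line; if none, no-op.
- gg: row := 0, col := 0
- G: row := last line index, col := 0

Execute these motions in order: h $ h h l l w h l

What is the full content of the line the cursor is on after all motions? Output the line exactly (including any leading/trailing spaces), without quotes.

Answer:  cyan wind  cyan  blue

Derivation:
After 1 (h): row=0 col=0 char='_'
After 2 ($): row=0 col=7 char='t'
After 3 (h): row=0 col=6 char='a'
After 4 (h): row=0 col=5 char='c'
After 5 (l): row=0 col=6 char='a'
After 6 (l): row=0 col=7 char='t'
After 7 (w): row=1 col=1 char='c'
After 8 (h): row=1 col=0 char='_'
After 9 (l): row=1 col=1 char='c'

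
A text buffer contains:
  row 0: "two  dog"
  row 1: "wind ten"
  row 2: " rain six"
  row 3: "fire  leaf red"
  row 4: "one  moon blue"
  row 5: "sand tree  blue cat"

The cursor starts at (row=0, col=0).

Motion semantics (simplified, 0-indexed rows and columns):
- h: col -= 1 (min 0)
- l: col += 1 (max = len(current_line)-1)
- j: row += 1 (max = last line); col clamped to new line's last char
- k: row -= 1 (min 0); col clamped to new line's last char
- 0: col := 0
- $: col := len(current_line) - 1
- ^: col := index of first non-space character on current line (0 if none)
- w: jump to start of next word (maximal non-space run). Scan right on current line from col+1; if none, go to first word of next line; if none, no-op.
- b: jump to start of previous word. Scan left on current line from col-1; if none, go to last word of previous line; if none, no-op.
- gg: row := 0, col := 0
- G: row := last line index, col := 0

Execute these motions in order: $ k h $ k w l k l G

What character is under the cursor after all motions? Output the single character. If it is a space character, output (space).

Answer: s

Derivation:
After 1 ($): row=0 col=7 char='g'
After 2 (k): row=0 col=7 char='g'
After 3 (h): row=0 col=6 char='o'
After 4 ($): row=0 col=7 char='g'
After 5 (k): row=0 col=7 char='g'
After 6 (w): row=1 col=0 char='w'
After 7 (l): row=1 col=1 char='i'
After 8 (k): row=0 col=1 char='w'
After 9 (l): row=0 col=2 char='o'
After 10 (G): row=5 col=0 char='s'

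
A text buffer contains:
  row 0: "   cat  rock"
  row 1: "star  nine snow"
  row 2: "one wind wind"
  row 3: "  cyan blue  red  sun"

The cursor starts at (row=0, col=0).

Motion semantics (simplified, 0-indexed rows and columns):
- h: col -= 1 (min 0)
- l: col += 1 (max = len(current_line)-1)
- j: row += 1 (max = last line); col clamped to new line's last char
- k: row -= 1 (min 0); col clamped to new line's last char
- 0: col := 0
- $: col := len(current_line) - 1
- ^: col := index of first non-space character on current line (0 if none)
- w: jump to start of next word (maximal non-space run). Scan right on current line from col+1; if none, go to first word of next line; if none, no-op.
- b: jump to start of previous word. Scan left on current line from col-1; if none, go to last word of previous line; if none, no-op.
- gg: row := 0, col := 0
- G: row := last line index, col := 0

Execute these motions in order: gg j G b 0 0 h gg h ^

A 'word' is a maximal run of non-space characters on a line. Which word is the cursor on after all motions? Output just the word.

Answer: cat

Derivation:
After 1 (gg): row=0 col=0 char='_'
After 2 (j): row=1 col=0 char='s'
After 3 (G): row=3 col=0 char='_'
After 4 (b): row=2 col=9 char='w'
After 5 (0): row=2 col=0 char='o'
After 6 (0): row=2 col=0 char='o'
After 7 (h): row=2 col=0 char='o'
After 8 (gg): row=0 col=0 char='_'
After 9 (h): row=0 col=0 char='_'
After 10 (^): row=0 col=3 char='c'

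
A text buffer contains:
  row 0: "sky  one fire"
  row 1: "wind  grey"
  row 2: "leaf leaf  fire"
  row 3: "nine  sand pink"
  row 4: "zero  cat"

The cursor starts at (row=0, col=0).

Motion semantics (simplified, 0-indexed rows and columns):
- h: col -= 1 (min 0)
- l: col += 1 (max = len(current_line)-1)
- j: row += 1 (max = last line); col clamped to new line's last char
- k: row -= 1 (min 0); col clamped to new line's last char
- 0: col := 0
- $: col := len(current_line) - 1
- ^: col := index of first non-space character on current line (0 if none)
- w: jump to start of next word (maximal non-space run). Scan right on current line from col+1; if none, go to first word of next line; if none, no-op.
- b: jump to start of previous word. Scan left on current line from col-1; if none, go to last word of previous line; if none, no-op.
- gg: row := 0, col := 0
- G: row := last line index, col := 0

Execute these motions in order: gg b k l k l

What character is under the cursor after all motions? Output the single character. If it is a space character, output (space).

After 1 (gg): row=0 col=0 char='s'
After 2 (b): row=0 col=0 char='s'
After 3 (k): row=0 col=0 char='s'
After 4 (l): row=0 col=1 char='k'
After 5 (k): row=0 col=1 char='k'
After 6 (l): row=0 col=2 char='y'

Answer: y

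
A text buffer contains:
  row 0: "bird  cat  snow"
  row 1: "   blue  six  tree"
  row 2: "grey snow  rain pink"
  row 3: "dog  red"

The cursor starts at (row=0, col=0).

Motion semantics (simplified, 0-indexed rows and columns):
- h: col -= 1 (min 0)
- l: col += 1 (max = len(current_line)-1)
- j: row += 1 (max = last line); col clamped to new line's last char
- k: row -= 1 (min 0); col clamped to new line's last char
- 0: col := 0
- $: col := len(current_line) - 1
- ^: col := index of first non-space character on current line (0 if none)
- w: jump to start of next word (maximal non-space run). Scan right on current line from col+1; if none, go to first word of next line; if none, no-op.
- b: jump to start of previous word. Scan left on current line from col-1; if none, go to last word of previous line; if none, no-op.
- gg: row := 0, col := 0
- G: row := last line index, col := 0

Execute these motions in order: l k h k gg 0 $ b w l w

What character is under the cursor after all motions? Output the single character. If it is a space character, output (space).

After 1 (l): row=0 col=1 char='i'
After 2 (k): row=0 col=1 char='i'
After 3 (h): row=0 col=0 char='b'
After 4 (k): row=0 col=0 char='b'
After 5 (gg): row=0 col=0 char='b'
After 6 (0): row=0 col=0 char='b'
After 7 ($): row=0 col=14 char='w'
After 8 (b): row=0 col=11 char='s'
After 9 (w): row=1 col=3 char='b'
After 10 (l): row=1 col=4 char='l'
After 11 (w): row=1 col=9 char='s'

Answer: s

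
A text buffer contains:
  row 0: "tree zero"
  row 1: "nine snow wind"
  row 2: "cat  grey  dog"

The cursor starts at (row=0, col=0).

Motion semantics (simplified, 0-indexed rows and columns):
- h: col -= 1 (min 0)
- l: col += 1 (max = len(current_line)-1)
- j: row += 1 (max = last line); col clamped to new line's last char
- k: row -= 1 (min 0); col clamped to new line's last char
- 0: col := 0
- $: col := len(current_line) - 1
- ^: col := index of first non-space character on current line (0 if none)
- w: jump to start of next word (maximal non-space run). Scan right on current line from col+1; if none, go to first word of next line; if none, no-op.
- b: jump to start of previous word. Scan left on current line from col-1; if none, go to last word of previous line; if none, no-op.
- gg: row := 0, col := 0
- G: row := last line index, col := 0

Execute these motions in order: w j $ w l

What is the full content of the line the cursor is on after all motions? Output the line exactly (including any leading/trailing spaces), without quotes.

Answer: cat  grey  dog

Derivation:
After 1 (w): row=0 col=5 char='z'
After 2 (j): row=1 col=5 char='s'
After 3 ($): row=1 col=13 char='d'
After 4 (w): row=2 col=0 char='c'
After 5 (l): row=2 col=1 char='a'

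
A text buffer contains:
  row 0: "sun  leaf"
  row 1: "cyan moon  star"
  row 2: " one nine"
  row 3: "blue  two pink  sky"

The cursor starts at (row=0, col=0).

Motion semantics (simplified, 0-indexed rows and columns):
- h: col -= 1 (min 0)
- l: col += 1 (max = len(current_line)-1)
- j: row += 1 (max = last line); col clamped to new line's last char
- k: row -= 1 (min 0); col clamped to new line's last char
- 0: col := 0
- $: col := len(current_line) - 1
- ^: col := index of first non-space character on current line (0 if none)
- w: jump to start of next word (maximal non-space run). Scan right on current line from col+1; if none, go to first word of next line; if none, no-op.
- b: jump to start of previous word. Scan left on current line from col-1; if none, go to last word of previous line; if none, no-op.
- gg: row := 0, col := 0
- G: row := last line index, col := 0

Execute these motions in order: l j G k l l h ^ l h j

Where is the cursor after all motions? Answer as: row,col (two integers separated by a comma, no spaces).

After 1 (l): row=0 col=1 char='u'
After 2 (j): row=1 col=1 char='y'
After 3 (G): row=3 col=0 char='b'
After 4 (k): row=2 col=0 char='_'
After 5 (l): row=2 col=1 char='o'
After 6 (l): row=2 col=2 char='n'
After 7 (h): row=2 col=1 char='o'
After 8 (^): row=2 col=1 char='o'
After 9 (l): row=2 col=2 char='n'
After 10 (h): row=2 col=1 char='o'
After 11 (j): row=3 col=1 char='l'

Answer: 3,1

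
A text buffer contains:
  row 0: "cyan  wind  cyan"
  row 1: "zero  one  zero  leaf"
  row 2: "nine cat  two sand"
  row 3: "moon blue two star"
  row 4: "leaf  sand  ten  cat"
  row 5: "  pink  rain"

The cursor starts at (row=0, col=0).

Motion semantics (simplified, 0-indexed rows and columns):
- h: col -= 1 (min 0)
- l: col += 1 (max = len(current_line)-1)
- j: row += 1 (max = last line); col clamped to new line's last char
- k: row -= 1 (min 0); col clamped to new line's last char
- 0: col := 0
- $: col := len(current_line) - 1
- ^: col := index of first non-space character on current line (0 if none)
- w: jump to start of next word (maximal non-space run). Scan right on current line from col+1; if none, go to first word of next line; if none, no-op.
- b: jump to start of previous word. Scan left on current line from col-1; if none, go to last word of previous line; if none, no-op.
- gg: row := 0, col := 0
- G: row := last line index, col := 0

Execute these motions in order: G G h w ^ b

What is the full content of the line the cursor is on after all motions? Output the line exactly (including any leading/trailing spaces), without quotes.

Answer: leaf  sand  ten  cat

Derivation:
After 1 (G): row=5 col=0 char='_'
After 2 (G): row=5 col=0 char='_'
After 3 (h): row=5 col=0 char='_'
After 4 (w): row=5 col=2 char='p'
After 5 (^): row=5 col=2 char='p'
After 6 (b): row=4 col=17 char='c'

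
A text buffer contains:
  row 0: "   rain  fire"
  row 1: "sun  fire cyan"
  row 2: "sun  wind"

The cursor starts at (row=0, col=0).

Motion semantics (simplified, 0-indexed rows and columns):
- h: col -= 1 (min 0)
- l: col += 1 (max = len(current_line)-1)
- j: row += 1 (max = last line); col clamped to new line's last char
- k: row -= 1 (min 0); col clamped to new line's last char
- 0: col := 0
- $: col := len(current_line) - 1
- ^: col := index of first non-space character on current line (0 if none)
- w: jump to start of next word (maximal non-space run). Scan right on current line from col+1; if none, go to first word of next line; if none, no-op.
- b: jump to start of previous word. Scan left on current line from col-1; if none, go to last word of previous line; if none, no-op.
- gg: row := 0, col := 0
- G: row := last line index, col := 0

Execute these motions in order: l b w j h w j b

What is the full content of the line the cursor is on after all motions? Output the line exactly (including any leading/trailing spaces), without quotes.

After 1 (l): row=0 col=1 char='_'
After 2 (b): row=0 col=1 char='_'
After 3 (w): row=0 col=3 char='r'
After 4 (j): row=1 col=3 char='_'
After 5 (h): row=1 col=2 char='n'
After 6 (w): row=1 col=5 char='f'
After 7 (j): row=2 col=5 char='w'
After 8 (b): row=2 col=0 char='s'

Answer: sun  wind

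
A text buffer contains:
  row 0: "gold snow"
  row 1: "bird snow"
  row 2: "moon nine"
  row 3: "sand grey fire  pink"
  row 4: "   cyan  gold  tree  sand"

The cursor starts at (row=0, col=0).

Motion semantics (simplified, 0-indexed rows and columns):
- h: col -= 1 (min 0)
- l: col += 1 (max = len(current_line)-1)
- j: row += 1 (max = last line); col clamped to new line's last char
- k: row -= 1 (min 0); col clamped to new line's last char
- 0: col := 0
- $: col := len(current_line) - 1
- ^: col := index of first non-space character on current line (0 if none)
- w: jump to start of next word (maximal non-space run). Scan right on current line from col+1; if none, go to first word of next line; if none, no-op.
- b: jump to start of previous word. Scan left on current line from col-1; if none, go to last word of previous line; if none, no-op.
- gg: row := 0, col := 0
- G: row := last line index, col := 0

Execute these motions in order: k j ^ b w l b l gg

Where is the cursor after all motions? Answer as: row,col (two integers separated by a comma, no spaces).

After 1 (k): row=0 col=0 char='g'
After 2 (j): row=1 col=0 char='b'
After 3 (^): row=1 col=0 char='b'
After 4 (b): row=0 col=5 char='s'
After 5 (w): row=1 col=0 char='b'
After 6 (l): row=1 col=1 char='i'
After 7 (b): row=1 col=0 char='b'
After 8 (l): row=1 col=1 char='i'
After 9 (gg): row=0 col=0 char='g'

Answer: 0,0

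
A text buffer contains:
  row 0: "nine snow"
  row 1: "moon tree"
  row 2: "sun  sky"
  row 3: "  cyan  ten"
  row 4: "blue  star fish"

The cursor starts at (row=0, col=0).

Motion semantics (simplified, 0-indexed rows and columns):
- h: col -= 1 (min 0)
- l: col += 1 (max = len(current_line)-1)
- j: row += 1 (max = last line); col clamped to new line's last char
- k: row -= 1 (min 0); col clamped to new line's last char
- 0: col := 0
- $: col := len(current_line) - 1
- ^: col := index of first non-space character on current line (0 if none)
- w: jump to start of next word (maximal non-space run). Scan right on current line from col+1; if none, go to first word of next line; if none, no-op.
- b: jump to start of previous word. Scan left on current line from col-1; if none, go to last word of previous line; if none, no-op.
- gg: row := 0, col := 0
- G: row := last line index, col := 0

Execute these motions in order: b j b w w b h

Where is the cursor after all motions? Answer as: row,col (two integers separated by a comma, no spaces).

After 1 (b): row=0 col=0 char='n'
After 2 (j): row=1 col=0 char='m'
After 3 (b): row=0 col=5 char='s'
After 4 (w): row=1 col=0 char='m'
After 5 (w): row=1 col=5 char='t'
After 6 (b): row=1 col=0 char='m'
After 7 (h): row=1 col=0 char='m'

Answer: 1,0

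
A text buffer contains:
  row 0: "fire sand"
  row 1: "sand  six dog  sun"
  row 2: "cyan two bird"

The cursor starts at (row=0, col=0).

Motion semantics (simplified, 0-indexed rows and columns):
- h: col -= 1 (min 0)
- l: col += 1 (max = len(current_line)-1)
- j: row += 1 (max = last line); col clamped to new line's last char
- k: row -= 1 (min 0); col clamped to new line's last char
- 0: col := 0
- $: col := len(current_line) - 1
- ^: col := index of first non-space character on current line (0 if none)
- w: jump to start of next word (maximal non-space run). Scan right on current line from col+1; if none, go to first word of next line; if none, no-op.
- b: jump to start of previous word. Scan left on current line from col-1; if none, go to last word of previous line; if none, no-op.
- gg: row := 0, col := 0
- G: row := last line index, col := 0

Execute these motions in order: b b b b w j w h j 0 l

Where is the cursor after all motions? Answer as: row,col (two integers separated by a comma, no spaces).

After 1 (b): row=0 col=0 char='f'
After 2 (b): row=0 col=0 char='f'
After 3 (b): row=0 col=0 char='f'
After 4 (b): row=0 col=0 char='f'
After 5 (w): row=0 col=5 char='s'
After 6 (j): row=1 col=5 char='_'
After 7 (w): row=1 col=6 char='s'
After 8 (h): row=1 col=5 char='_'
After 9 (j): row=2 col=5 char='t'
After 10 (0): row=2 col=0 char='c'
After 11 (l): row=2 col=1 char='y'

Answer: 2,1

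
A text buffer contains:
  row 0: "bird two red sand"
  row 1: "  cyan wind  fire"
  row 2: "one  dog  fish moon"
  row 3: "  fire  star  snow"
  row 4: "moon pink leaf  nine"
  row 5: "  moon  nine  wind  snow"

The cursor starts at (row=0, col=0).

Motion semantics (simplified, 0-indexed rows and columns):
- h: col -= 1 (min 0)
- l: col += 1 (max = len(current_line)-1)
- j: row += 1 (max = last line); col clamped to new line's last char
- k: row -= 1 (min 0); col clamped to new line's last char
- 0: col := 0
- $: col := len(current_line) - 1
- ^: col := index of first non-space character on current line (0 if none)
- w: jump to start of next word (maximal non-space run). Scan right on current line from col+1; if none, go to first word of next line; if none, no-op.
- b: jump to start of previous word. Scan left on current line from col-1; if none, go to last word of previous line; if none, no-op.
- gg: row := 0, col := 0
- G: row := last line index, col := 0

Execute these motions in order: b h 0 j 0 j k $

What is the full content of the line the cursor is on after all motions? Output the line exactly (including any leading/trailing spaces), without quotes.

Answer:   cyan wind  fire

Derivation:
After 1 (b): row=0 col=0 char='b'
After 2 (h): row=0 col=0 char='b'
After 3 (0): row=0 col=0 char='b'
After 4 (j): row=1 col=0 char='_'
After 5 (0): row=1 col=0 char='_'
After 6 (j): row=2 col=0 char='o'
After 7 (k): row=1 col=0 char='_'
After 8 ($): row=1 col=16 char='e'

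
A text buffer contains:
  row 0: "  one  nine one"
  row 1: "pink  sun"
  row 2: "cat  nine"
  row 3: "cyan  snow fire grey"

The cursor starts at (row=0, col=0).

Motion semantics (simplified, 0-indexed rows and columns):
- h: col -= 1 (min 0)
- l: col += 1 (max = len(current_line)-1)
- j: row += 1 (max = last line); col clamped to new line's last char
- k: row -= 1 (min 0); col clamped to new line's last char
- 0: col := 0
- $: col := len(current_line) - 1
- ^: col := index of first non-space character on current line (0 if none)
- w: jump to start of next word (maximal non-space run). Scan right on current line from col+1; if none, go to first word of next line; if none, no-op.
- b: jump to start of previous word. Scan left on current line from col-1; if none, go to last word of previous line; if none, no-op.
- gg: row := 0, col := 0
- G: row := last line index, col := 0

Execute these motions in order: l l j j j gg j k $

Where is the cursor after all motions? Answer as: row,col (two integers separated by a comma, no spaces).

Answer: 0,14

Derivation:
After 1 (l): row=0 col=1 char='_'
After 2 (l): row=0 col=2 char='o'
After 3 (j): row=1 col=2 char='n'
After 4 (j): row=2 col=2 char='t'
After 5 (j): row=3 col=2 char='a'
After 6 (gg): row=0 col=0 char='_'
After 7 (j): row=1 col=0 char='p'
After 8 (k): row=0 col=0 char='_'
After 9 ($): row=0 col=14 char='e'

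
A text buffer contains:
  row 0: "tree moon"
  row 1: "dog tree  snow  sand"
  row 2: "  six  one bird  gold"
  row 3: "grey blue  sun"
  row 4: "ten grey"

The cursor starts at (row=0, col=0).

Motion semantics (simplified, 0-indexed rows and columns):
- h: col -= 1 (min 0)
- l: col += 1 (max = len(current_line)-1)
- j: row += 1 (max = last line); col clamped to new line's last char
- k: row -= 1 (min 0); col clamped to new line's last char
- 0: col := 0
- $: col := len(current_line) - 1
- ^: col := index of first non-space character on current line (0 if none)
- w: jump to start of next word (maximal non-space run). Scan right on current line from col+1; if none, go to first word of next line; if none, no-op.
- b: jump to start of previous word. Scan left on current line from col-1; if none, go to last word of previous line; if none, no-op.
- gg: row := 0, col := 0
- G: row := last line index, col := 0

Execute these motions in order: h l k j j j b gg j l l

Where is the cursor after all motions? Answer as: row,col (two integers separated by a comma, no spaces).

Answer: 1,2

Derivation:
After 1 (h): row=0 col=0 char='t'
After 2 (l): row=0 col=1 char='r'
After 3 (k): row=0 col=1 char='r'
After 4 (j): row=1 col=1 char='o'
After 5 (j): row=2 col=1 char='_'
After 6 (j): row=3 col=1 char='r'
After 7 (b): row=3 col=0 char='g'
After 8 (gg): row=0 col=0 char='t'
After 9 (j): row=1 col=0 char='d'
After 10 (l): row=1 col=1 char='o'
After 11 (l): row=1 col=2 char='g'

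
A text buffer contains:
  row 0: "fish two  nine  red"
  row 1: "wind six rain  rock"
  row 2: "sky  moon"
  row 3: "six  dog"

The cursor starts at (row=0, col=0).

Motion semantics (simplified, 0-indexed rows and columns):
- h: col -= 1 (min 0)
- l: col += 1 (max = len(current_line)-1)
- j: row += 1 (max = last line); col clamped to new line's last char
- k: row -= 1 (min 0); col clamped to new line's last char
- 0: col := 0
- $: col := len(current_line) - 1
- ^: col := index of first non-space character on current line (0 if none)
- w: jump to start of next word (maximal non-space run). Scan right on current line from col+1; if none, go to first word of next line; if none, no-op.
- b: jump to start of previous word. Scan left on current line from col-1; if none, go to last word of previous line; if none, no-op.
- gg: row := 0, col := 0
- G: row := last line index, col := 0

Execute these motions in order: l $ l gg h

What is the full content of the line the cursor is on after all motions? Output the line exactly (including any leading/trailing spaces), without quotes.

After 1 (l): row=0 col=1 char='i'
After 2 ($): row=0 col=18 char='d'
After 3 (l): row=0 col=18 char='d'
After 4 (gg): row=0 col=0 char='f'
After 5 (h): row=0 col=0 char='f'

Answer: fish two  nine  red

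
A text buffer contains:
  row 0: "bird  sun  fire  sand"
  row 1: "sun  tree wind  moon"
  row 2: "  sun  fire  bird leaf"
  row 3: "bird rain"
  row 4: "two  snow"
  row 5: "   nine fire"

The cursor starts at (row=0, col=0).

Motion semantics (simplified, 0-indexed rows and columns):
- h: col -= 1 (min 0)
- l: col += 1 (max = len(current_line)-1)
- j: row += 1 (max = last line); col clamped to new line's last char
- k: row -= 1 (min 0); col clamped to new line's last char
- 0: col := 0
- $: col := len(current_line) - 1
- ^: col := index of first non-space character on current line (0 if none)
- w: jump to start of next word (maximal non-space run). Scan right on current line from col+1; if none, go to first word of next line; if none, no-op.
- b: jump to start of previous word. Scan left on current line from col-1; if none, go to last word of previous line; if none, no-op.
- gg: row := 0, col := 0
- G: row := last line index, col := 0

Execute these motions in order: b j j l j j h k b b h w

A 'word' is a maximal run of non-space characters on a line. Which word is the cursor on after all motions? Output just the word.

Answer: bird

Derivation:
After 1 (b): row=0 col=0 char='b'
After 2 (j): row=1 col=0 char='s'
After 3 (j): row=2 col=0 char='_'
After 4 (l): row=2 col=1 char='_'
After 5 (j): row=3 col=1 char='i'
After 6 (j): row=4 col=1 char='w'
After 7 (h): row=4 col=0 char='t'
After 8 (k): row=3 col=0 char='b'
After 9 (b): row=2 col=18 char='l'
After 10 (b): row=2 col=13 char='b'
After 11 (h): row=2 col=12 char='_'
After 12 (w): row=2 col=13 char='b'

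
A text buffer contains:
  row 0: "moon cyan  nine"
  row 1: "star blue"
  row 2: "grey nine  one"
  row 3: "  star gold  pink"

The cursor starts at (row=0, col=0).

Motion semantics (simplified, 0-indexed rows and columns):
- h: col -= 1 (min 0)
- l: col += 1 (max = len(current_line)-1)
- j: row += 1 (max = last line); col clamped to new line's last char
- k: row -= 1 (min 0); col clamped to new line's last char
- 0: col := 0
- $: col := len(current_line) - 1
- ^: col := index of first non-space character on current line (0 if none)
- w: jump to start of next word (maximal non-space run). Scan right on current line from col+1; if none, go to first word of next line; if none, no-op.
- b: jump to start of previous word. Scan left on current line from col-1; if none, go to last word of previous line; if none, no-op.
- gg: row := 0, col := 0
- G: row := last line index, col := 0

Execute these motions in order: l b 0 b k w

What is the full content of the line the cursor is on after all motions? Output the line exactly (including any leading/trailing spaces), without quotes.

Answer: moon cyan  nine

Derivation:
After 1 (l): row=0 col=1 char='o'
After 2 (b): row=0 col=0 char='m'
After 3 (0): row=0 col=0 char='m'
After 4 (b): row=0 col=0 char='m'
After 5 (k): row=0 col=0 char='m'
After 6 (w): row=0 col=5 char='c'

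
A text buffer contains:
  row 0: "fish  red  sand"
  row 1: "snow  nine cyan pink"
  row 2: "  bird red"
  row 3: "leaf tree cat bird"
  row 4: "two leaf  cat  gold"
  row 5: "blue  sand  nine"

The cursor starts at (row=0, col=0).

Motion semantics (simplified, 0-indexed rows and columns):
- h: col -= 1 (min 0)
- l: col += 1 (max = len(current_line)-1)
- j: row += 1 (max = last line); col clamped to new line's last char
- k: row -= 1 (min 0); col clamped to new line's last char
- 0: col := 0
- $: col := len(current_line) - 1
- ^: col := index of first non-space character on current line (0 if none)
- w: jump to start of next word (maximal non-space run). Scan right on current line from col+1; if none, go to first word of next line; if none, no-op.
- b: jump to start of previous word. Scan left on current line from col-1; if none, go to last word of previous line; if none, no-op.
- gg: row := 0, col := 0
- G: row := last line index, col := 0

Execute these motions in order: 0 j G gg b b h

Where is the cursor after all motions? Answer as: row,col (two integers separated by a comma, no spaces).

Answer: 0,0

Derivation:
After 1 (0): row=0 col=0 char='f'
After 2 (j): row=1 col=0 char='s'
After 3 (G): row=5 col=0 char='b'
After 4 (gg): row=0 col=0 char='f'
After 5 (b): row=0 col=0 char='f'
After 6 (b): row=0 col=0 char='f'
After 7 (h): row=0 col=0 char='f'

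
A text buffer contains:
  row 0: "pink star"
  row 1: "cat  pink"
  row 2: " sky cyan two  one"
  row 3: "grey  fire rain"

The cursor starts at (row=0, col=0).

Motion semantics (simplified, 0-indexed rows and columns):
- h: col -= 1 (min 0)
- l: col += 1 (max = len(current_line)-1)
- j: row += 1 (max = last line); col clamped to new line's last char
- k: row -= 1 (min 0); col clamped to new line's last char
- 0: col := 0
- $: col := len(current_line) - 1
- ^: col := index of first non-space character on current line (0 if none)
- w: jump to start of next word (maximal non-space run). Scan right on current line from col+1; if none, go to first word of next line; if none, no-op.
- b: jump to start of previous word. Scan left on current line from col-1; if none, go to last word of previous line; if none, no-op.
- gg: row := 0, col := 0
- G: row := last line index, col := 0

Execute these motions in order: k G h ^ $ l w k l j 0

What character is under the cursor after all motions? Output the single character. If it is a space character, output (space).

Answer: g

Derivation:
After 1 (k): row=0 col=0 char='p'
After 2 (G): row=3 col=0 char='g'
After 3 (h): row=3 col=0 char='g'
After 4 (^): row=3 col=0 char='g'
After 5 ($): row=3 col=14 char='n'
After 6 (l): row=3 col=14 char='n'
After 7 (w): row=3 col=14 char='n'
After 8 (k): row=2 col=14 char='_'
After 9 (l): row=2 col=15 char='o'
After 10 (j): row=3 col=14 char='n'
After 11 (0): row=3 col=0 char='g'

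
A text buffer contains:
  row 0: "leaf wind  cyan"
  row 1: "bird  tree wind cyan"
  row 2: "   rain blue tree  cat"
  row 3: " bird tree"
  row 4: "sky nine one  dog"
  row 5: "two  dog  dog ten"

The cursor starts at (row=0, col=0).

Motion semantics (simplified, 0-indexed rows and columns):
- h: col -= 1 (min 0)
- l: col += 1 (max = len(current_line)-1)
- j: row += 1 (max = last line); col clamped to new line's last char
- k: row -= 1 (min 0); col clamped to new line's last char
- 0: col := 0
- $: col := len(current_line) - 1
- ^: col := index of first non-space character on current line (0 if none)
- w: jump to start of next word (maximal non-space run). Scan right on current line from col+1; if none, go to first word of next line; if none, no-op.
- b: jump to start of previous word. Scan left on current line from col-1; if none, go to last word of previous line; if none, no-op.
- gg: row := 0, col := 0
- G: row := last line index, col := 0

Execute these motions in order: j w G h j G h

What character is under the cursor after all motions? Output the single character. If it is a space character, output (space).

After 1 (j): row=1 col=0 char='b'
After 2 (w): row=1 col=6 char='t'
After 3 (G): row=5 col=0 char='t'
After 4 (h): row=5 col=0 char='t'
After 5 (j): row=5 col=0 char='t'
After 6 (G): row=5 col=0 char='t'
After 7 (h): row=5 col=0 char='t'

Answer: t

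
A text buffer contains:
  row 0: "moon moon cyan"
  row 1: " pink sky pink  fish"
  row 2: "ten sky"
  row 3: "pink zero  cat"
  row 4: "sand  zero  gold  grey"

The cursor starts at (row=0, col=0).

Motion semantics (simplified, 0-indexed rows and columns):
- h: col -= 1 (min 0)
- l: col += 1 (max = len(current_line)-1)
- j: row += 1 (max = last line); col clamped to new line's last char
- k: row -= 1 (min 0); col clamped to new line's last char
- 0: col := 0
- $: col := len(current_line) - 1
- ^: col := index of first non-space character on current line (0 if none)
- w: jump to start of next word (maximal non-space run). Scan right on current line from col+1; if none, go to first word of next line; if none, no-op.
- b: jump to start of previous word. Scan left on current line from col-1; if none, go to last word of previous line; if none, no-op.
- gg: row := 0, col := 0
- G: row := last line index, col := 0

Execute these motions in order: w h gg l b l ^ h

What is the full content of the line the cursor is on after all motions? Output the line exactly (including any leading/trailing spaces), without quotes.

After 1 (w): row=0 col=5 char='m'
After 2 (h): row=0 col=4 char='_'
After 3 (gg): row=0 col=0 char='m'
After 4 (l): row=0 col=1 char='o'
After 5 (b): row=0 col=0 char='m'
After 6 (l): row=0 col=1 char='o'
After 7 (^): row=0 col=0 char='m'
After 8 (h): row=0 col=0 char='m'

Answer: moon moon cyan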